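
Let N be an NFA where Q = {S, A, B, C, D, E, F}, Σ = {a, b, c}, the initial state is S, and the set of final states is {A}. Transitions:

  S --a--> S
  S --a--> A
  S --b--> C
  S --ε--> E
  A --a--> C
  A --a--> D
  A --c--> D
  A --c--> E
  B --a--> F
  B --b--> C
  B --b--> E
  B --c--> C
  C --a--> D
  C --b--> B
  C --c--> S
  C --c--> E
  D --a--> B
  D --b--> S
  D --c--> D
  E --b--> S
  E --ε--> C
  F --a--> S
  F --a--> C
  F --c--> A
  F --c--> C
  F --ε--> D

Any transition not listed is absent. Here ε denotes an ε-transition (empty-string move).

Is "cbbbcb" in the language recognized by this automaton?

Start: ε-closure({S}) = {S, C, E}.
Read 'c': S→∅, C→{S, E}, E→∅; union {S, E}; ε-closure = {S, C, E}.
Read 'b': S→{C}, C→{B}, E→{S}; union {S, B, C}; ε-closure = {S, B, C, E}.
Read 'b': S→{C}, B→{C, E}, C→{B}, E→{S}; now {S, B, C, E}.
Read 'b': S→{C}, B→{C, E}, C→{B}, E→{S}; now {S, B, C, E}.
Read 'c': S→∅, B→{C}, C→{S, E}, E→∅; now {S, C, E}.
Read 'b': S→{C}, C→{B}, E→{S}; union {S, B, C}; ε-closure = {S, B, C, E}.
The final set {S, B, C, E} contains no accepting state.

No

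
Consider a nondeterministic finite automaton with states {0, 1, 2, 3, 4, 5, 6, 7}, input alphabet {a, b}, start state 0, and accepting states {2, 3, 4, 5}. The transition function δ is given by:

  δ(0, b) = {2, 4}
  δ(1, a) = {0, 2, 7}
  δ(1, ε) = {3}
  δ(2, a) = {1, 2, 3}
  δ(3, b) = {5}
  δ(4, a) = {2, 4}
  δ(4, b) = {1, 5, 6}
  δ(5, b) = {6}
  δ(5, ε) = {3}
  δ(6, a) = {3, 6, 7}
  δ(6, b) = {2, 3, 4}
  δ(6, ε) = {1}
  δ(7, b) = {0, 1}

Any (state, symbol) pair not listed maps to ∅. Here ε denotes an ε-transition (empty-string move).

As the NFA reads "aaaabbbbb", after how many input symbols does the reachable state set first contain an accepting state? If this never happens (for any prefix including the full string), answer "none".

none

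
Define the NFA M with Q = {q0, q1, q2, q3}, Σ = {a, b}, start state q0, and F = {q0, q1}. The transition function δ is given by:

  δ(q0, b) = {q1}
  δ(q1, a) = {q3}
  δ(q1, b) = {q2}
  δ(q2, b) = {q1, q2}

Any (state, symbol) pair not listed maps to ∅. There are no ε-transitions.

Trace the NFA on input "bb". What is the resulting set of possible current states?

{q2}

Start in {q0}.
Read 'b': q0→{q1}; now {q1}.
Read 'b': q1→{q2}; now {q2}.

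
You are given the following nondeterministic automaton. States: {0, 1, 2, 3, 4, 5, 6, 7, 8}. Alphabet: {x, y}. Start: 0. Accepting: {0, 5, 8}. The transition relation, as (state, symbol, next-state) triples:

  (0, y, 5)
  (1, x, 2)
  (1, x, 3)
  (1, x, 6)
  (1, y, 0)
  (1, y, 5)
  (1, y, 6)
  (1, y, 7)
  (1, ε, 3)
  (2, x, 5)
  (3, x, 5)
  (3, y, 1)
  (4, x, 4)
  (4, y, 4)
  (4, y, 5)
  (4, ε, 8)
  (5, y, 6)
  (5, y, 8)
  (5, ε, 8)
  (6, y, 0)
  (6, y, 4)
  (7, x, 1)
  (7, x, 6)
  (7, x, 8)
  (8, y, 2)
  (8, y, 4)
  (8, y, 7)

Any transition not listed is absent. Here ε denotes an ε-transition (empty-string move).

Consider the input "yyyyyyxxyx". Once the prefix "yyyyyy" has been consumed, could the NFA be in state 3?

No

Start in {0}.
Read 'y': {0} → {5, 8}.
Read 'y': {5, 8} → {2, 4, 6, 7, 8}.
Read 'y': {2, 4, 6, 7, 8} → {0, 2, 4, 5, 7, 8}.
Read 'y': {0, 2, 4, 5, 7, 8} → {2, 4, 5, 6, 7, 8}.
Read 'y': {2, 4, 5, 6, 7, 8} → {0, 2, 4, 5, 6, 7, 8}.
Read 'y': {0, 2, 4, 5, 6, 7, 8} → {0, 2, 4, 5, 6, 7, 8}.
State 3 is not in {0, 2, 4, 5, 6, 7, 8}.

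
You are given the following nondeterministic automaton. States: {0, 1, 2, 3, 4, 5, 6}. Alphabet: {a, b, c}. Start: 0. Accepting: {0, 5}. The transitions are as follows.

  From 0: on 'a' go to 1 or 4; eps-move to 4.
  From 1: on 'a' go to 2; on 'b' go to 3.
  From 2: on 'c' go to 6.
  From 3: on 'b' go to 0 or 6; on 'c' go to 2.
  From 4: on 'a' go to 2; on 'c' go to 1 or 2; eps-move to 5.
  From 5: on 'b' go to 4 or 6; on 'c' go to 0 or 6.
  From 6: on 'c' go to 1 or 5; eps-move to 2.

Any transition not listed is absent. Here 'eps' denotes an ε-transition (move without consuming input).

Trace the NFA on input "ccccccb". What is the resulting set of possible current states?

{2, 3, 4, 5, 6}

Start: ε-closure({0}) = {0, 4, 5}.
Read 'c': {0, 4, 5} → {0, 1, 2, 4, 5, 6}.
Read 'c': {0, 1, 2, 4, 5, 6} → {0, 1, 2, 4, 5, 6}.
Read 'c': {0, 1, 2, 4, 5, 6} → {0, 1, 2, 4, 5, 6}.
Read 'c': {0, 1, 2, 4, 5, 6} → {0, 1, 2, 4, 5, 6}.
Read 'c': {0, 1, 2, 4, 5, 6} → {0, 1, 2, 4, 5, 6}.
Read 'c': {0, 1, 2, 4, 5, 6} → {0, 1, 2, 4, 5, 6}.
Read 'b': {0, 1, 2, 4, 5, 6} → {2, 3, 4, 5, 6}.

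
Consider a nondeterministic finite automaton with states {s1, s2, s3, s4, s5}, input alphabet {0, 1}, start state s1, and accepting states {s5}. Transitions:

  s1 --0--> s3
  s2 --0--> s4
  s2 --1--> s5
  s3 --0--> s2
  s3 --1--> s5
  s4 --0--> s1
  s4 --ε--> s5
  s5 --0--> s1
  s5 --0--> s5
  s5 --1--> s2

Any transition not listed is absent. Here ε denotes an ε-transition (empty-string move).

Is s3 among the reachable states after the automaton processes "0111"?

Start in {s1}.
Read '0': s1→{s3}; now {s3}.
Read '1': s3→{s5}; now {s5}.
Read '1': s5→{s2}; now {s2}.
Read '1': s2→{s5}; now {s5}.
State s3 is not in {s5}.

No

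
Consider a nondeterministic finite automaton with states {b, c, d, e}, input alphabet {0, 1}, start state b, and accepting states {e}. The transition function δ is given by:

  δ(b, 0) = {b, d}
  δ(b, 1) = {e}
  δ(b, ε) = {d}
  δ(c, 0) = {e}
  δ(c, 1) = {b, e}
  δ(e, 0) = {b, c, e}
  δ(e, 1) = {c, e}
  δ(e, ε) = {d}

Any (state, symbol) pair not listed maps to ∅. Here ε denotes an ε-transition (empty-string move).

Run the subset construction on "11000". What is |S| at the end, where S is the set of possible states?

4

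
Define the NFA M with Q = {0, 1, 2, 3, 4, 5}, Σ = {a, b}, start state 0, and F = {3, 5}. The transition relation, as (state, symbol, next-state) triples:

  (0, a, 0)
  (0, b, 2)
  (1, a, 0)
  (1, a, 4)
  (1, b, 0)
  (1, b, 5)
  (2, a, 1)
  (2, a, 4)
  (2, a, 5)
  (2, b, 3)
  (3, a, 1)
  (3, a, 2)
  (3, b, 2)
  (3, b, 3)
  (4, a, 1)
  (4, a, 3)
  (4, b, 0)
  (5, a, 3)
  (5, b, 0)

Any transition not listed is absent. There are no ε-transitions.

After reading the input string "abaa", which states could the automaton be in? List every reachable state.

Start in {0}.
Read 'a': {0} → {0}.
Read 'b': {0} → {2}.
Read 'a': {2} → {1, 4, 5}.
Read 'a': {1, 4, 5} → {0, 1, 3, 4}.

{0, 1, 3, 4}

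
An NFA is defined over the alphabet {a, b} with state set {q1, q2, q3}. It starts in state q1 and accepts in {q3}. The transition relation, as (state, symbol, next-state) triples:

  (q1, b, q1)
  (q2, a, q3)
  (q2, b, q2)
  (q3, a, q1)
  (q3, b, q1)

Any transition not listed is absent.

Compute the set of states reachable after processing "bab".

Start in {q1}.
Read 'b': {q1} → {q1}.
Read 'a': {q1} → ∅.
The set is empty and remains empty for the remaining 1 symbol.

∅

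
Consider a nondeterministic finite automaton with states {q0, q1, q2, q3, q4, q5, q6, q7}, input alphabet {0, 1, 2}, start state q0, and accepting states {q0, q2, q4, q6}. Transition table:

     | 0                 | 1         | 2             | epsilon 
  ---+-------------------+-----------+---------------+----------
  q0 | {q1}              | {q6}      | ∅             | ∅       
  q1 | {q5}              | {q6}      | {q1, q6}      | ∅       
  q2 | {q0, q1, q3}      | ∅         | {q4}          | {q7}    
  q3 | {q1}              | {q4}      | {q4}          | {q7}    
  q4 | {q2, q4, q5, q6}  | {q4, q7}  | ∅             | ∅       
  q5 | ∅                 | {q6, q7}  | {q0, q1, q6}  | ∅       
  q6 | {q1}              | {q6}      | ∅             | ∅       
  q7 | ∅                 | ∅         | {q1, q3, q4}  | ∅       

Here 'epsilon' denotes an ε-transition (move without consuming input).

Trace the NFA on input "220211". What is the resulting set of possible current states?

∅

Start in {q0}.
Read '2': {q0} → ∅.
The set is empty and remains empty for the remaining 5 symbols.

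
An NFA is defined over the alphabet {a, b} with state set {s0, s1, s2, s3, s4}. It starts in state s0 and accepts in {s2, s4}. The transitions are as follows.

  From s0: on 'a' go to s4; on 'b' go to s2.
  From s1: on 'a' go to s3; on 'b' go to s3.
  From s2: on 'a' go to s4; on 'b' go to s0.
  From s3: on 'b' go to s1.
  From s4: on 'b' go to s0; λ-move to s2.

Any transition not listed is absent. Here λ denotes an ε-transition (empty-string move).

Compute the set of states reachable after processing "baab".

Start in {s0}.
Read 'b': s0→{s2}; now {s2}.
Read 'a': s2→{s4}; union {s4}; ε-closure = {s2, s4}.
Read 'a': s2→{s4}, s4→∅; union {s4}; ε-closure = {s2, s4}.
Read 'b': s2→{s0}, s4→{s0}; now {s0}.

{s0}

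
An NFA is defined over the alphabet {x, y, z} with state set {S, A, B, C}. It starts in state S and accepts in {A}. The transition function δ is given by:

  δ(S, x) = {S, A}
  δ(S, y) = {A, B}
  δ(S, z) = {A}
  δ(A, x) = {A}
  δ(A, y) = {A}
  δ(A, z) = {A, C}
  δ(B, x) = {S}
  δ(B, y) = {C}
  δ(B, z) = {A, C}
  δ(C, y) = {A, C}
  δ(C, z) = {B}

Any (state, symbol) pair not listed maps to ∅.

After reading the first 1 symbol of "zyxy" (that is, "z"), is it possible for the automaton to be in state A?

Yes

Start in {S}.
Read 'z': S→{A}; now {A}.
State A is in {A}.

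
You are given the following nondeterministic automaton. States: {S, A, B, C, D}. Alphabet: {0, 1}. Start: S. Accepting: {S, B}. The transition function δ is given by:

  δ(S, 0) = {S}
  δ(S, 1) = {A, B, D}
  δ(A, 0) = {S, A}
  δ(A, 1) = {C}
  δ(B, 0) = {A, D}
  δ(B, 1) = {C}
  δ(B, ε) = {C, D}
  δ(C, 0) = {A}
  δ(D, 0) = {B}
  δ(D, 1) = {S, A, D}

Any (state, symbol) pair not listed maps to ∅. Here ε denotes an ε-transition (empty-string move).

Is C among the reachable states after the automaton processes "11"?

Start in {S}.
Read '1': {S} → {A, B, C, D}.
Read '1': {A, B, C, D} → {S, A, C, D}.
State C is in {S, A, C, D}.

Yes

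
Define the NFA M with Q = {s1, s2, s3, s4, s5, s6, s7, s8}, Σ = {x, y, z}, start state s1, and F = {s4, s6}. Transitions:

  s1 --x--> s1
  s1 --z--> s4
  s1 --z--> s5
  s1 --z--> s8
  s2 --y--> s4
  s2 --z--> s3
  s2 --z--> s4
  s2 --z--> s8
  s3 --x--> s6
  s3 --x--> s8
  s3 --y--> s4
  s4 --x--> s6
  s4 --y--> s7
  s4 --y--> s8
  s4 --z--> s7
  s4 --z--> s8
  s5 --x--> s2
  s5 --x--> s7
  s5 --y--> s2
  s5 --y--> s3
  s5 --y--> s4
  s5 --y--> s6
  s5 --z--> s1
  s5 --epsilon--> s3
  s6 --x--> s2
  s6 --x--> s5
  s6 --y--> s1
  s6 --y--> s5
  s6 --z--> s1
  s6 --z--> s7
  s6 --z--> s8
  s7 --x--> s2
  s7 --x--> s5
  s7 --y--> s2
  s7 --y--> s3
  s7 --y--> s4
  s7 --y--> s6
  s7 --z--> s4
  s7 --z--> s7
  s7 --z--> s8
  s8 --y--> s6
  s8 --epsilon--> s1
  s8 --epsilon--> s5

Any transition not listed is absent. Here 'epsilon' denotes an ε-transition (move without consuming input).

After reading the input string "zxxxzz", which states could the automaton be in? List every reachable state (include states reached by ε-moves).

{s1, s3, s4, s5, s7, s8}

Start in {s1}.
Read 'z': s1→{s4, s5, s8}; union {s4, s5, s8}; ε-closure = {s1, s3, s4, s5, s8}.
Read 'x': s1→{s1}, s3→{s6, s8}, s4→{s6}, s5→{s2, s7}, s8→∅; union {s1, s2, s6, s7, s8}; ε-closure = {s1, s2, s3, s5, s6, s7, s8}.
Read 'x': s1→{s1}, s2→∅, s3→{s6, s8}, s5→{s2, s7}, s6→{s2, s5}, s7→{s2, s5}, s8→∅; union {s1, s2, s5, s6, s7, s8}; ε-closure = {s1, s2, s3, s5, s6, s7, s8}.
Read 'x': s1→{s1}, s2→∅, s3→{s6, s8}, s5→{s2, s7}, s6→{s2, s5}, s7→{s2, s5}, s8→∅; union {s1, s2, s5, s6, s7, s8}; ε-closure = {s1, s2, s3, s5, s6, s7, s8}.
Read 'z': s1→{s4, s5, s8}, s2→{s3, s4, s8}, s3→∅, s5→{s1}, s6→{s1, s7, s8}, s7→{s4, s7, s8}, s8→∅; now {s1, s3, s4, s5, s7, s8}.
Read 'z': s1→{s4, s5, s8}, s3→∅, s4→{s7, s8}, s5→{s1}, s7→{s4, s7, s8}, s8→∅; union {s1, s4, s5, s7, s8}; ε-closure = {s1, s3, s4, s5, s7, s8}.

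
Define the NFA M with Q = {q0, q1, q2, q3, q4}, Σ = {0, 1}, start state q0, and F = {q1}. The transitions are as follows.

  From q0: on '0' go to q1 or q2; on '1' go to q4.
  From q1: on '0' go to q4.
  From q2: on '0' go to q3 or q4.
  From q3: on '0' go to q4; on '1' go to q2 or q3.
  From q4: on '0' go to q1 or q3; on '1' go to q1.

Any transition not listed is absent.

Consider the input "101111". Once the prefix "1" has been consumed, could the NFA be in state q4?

Yes

Start in {q0}.
Read '1': {q0} → {q4}.
State q4 is in {q4}.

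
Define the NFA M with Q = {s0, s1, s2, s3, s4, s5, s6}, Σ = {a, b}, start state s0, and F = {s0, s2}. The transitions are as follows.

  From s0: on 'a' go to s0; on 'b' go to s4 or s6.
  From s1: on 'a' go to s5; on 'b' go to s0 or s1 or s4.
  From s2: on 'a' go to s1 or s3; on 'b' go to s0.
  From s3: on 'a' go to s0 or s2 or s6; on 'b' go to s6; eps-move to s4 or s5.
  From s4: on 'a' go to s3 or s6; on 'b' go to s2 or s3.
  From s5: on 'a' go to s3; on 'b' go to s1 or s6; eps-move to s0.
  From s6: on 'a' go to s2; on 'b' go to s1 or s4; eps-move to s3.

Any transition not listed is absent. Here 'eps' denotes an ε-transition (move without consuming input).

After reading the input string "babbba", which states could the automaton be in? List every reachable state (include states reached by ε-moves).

Start in {s0}.
Read 'b': s0→{s4, s6}; union {s4, s6}; ε-closure = {s0, s3, s4, s5, s6}.
Read 'a': s0→{s0}, s3→{s0, s2, s6}, s4→{s3, s6}, s5→{s3}, s6→{s2}; union {s0, s2, s3, s6}; ε-closure = {s0, s2, s3, s4, s5, s6}.
Read 'b': s0→{s4, s6}, s2→{s0}, s3→{s6}, s4→{s2, s3}, s5→{s1, s6}, s6→{s1, s4}; union {s0, s1, s2, s3, s4, s6}; ε-closure = {s0, s1, s2, s3, s4, s5, s6}.
Read 'b': s0→{s4, s6}, s1→{s0, s1, s4}, s2→{s0}, s3→{s6}, s4→{s2, s3}, s5→{s1, s6}, s6→{s1, s4}; union {s0, s1, s2, s3, s4, s6}; ε-closure = {s0, s1, s2, s3, s4, s5, s6}.
Read 'b': s0→{s4, s6}, s1→{s0, s1, s4}, s2→{s0}, s3→{s6}, s4→{s2, s3}, s5→{s1, s6}, s6→{s1, s4}; union {s0, s1, s2, s3, s4, s6}; ε-closure = {s0, s1, s2, s3, s4, s5, s6}.
Read 'a': s0→{s0}, s1→{s5}, s2→{s1, s3}, s3→{s0, s2, s6}, s4→{s3, s6}, s5→{s3}, s6→{s2}; union {s0, s1, s2, s3, s5, s6}; ε-closure = {s0, s1, s2, s3, s4, s5, s6}.

{s0, s1, s2, s3, s4, s5, s6}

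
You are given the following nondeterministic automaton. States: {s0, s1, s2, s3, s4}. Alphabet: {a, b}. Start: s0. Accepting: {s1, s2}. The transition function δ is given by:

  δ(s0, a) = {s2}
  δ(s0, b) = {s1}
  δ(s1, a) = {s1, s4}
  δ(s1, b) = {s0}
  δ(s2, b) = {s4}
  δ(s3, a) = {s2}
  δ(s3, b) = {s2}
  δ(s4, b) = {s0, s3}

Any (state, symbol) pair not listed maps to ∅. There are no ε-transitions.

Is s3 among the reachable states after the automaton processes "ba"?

No

Start in {s0}.
Read 'b': s0→{s1}; now {s1}.
Read 'a': s1→{s1, s4}; now {s1, s4}.
State s3 is not in {s1, s4}.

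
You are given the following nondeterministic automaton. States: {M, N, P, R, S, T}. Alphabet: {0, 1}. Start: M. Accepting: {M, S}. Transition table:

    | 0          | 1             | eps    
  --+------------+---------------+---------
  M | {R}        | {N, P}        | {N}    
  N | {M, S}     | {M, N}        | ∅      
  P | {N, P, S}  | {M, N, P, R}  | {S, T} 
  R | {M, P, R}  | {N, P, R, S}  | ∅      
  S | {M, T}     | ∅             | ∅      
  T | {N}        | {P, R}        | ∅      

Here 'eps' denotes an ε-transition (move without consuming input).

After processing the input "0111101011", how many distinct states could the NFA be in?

Start: ε-closure({M}) = {M, N}.
Read '0': {M, N} → {M, N, R, S}.
Read '1': {M, N, R, S} → {M, N, P, R, S, T}.
Read '1': {M, N, P, R, S, T} → {M, N, P, R, S, T}.
Read '1': {M, N, P, R, S, T} → {M, N, P, R, S, T}.
Read '1': {M, N, P, R, S, T} → {M, N, P, R, S, T}.
Read '0': {M, N, P, R, S, T} → {M, N, P, R, S, T}.
Read '1': {M, N, P, R, S, T} → {M, N, P, R, S, T}.
Read '0': {M, N, P, R, S, T} → {M, N, P, R, S, T}.
Read '1': {M, N, P, R, S, T} → {M, N, P, R, S, T}.
Read '1': {M, N, P, R, S, T} → {M, N, P, R, S, T}.
That set has 6 states.

6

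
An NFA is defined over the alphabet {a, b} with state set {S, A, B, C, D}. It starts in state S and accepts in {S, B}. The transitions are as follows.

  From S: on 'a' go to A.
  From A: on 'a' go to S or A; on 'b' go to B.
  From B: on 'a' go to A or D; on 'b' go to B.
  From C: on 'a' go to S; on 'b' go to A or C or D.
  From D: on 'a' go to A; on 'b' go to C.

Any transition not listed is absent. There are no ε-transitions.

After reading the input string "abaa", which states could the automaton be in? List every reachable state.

Start in {S}.
Read 'a': S→{A}; now {A}.
Read 'b': A→{B}; now {B}.
Read 'a': B→{A, D}; now {A, D}.
Read 'a': A→{S, A}, D→{A}; now {S, A}.

{S, A}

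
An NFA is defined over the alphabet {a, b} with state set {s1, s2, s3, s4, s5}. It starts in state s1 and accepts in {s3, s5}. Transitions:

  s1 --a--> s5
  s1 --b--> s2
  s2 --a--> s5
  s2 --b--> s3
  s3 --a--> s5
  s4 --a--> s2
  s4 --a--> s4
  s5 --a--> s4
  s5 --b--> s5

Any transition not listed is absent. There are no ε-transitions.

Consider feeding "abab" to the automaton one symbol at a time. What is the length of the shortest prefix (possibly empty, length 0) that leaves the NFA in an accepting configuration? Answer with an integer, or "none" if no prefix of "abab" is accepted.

1

Start in {s1}.
Read 'a': {s1} → {s5}.
None of the earlier sets intersect F, but {s5} does.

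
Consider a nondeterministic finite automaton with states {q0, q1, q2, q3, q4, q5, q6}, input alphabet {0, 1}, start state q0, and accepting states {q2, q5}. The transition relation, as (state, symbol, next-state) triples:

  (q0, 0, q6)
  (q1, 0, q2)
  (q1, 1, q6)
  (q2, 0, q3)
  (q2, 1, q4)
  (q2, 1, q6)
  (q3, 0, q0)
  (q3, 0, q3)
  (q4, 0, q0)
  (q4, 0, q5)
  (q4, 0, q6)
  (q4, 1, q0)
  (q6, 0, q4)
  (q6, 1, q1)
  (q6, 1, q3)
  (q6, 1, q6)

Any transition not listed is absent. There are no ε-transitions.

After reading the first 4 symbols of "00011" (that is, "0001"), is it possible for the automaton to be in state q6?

Start in {q0}.
Read '0': {q0} → {q6}.
Read '0': {q6} → {q4}.
Read '0': {q4} → {q0, q5, q6}.
Read '1': {q0, q5, q6} → {q1, q3, q6}.
State q6 is in {q1, q3, q6}.

Yes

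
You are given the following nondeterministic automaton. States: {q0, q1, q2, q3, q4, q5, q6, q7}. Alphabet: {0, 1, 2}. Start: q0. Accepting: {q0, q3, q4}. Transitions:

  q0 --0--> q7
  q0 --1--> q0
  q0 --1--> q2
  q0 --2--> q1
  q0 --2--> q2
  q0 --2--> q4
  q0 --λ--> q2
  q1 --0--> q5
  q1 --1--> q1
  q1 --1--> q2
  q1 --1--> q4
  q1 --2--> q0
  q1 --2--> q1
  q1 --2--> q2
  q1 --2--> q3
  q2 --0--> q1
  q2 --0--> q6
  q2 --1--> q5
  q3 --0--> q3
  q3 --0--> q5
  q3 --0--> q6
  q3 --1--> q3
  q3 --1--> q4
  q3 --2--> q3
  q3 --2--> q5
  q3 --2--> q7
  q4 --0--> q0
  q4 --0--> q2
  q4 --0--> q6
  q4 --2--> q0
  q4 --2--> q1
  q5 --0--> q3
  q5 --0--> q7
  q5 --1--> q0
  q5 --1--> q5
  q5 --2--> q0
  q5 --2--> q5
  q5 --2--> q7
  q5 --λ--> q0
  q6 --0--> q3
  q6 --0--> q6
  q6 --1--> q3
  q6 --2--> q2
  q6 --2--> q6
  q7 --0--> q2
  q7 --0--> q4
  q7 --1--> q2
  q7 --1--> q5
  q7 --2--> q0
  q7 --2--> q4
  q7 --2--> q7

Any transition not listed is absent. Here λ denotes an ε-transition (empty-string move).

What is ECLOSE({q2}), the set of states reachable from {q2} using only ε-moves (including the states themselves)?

Begin with {q2}.
No ε-moves leave this set, so the closure equals the set itself.

{q2}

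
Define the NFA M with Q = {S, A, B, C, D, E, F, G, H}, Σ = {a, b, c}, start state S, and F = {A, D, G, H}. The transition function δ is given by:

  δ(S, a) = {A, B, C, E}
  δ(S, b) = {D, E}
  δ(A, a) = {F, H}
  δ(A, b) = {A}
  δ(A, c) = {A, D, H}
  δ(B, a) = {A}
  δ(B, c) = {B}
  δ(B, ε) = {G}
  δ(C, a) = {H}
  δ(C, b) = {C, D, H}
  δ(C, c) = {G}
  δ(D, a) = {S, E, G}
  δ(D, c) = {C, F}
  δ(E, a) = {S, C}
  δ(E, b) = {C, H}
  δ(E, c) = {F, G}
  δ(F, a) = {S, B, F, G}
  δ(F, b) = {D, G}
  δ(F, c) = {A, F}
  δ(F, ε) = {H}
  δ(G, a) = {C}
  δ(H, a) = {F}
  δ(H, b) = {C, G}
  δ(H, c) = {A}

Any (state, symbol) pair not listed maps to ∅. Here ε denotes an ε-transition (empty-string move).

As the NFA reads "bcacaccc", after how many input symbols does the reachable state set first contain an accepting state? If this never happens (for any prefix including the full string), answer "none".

Start in {S}.
Read 'b': S→{D, E}; now {D, E}.
None of the earlier sets intersect F, but {D, E} does.

1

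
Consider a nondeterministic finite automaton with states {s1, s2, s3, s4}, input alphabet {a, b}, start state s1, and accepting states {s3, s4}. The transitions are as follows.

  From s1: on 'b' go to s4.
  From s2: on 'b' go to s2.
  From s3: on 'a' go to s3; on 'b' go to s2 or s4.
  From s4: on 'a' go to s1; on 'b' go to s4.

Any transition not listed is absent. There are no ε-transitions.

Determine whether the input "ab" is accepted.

Start in {s1}.
Read 'a': s1→∅; now ∅.
The set is empty and remains empty for the remaining 1 symbol.
The final set ∅ contains no accepting state.

No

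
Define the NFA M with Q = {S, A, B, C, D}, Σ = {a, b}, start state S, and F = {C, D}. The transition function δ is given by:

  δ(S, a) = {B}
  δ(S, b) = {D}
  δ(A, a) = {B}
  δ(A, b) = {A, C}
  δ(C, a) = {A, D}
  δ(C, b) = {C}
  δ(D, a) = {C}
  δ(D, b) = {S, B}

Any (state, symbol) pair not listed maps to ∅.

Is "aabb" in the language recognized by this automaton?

No

Start in {S}.
Read 'a': {S} → {B}.
Read 'a': {B} → ∅.
The set is empty and remains empty for the remaining 2 symbols.
The final set ∅ contains no accepting state.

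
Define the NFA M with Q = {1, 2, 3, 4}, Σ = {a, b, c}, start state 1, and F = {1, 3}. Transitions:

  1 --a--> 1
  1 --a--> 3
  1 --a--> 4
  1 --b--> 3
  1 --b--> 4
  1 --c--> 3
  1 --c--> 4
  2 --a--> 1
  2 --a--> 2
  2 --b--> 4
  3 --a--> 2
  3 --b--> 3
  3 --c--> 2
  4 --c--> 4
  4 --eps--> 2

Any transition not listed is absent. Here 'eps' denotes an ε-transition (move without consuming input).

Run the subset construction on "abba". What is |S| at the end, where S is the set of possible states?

2

Start in {1}.
Read 'a': {1} → {1, 2, 3, 4}.
Read 'b': {1, 2, 3, 4} → {2, 3, 4}.
Read 'b': {2, 3, 4} → {2, 3, 4}.
Read 'a': {2, 3, 4} → {1, 2}.
That set has 2 states.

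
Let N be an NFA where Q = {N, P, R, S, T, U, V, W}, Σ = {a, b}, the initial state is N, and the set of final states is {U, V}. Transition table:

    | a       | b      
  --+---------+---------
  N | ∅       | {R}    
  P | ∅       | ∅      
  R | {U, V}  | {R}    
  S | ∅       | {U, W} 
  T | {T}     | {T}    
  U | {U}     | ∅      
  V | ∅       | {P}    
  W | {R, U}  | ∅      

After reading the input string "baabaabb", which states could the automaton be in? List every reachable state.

∅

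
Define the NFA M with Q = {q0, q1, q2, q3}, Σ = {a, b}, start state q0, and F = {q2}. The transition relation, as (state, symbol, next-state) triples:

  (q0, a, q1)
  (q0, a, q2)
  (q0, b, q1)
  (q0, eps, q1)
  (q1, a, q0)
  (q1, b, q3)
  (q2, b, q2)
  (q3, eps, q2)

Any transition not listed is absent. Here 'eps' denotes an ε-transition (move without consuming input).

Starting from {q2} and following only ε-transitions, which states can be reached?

{q2}

Begin with {q2}.
No ε-moves leave this set, so the closure equals the set itself.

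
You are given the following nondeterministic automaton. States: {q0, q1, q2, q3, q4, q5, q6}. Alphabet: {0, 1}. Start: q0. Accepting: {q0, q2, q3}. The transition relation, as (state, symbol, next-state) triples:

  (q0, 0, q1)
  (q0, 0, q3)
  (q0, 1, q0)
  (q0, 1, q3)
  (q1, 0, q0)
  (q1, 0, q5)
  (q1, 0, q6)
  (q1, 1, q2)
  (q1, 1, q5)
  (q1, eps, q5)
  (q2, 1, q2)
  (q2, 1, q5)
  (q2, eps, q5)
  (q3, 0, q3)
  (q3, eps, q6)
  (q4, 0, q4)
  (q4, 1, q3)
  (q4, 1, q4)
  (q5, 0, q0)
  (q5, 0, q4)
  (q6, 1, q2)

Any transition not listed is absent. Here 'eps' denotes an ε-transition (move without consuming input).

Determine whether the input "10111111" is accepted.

Start in {q0}.
Read '1': q0→{q0, q3}; union {q0, q3}; ε-closure = {q0, q3, q6}.
Read '0': q0→{q1, q3}, q3→{q3}, q6→∅; union {q1, q3}; ε-closure = {q1, q3, q5, q6}.
Read '1': q1→{q2, q5}, q3→∅, q5→∅, q6→{q2}; now {q2, q5}.
Read '1': q2→{q2, q5}, q5→∅; now {q2, q5}.
Read '1': q2→{q2, q5}, q5→∅; now {q2, q5}.
Read '1': q2→{q2, q5}, q5→∅; now {q2, q5}.
Read '1': q2→{q2, q5}, q5→∅; now {q2, q5}.
Read '1': q2→{q2, q5}, q5→∅; now {q2, q5}.
The final set {q2, q5} contains the accepting state q2.

Yes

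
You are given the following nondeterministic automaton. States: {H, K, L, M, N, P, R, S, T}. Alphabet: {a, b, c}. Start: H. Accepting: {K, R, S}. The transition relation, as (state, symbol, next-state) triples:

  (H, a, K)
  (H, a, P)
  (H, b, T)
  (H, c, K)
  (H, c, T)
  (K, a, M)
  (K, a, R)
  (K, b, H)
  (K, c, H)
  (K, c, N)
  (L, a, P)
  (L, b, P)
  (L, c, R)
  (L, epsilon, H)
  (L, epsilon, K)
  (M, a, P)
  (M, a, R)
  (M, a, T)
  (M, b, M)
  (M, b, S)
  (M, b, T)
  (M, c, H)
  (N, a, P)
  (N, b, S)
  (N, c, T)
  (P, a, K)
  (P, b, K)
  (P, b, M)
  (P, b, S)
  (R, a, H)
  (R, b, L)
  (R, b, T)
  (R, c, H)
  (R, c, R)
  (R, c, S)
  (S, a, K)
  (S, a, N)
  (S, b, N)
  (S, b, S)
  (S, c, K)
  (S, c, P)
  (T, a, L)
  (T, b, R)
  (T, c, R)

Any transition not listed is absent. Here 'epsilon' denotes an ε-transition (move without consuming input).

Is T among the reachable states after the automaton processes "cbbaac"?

Start in {H}.
Read 'c': H→{K, T}; now {K, T}.
Read 'b': K→{H}, T→{R}; now {H, R}.
Read 'b': H→{T}, R→{L, T}; union {L, T}; ε-closure = {H, K, L, T}.
Read 'a': H→{K, P}, K→{M, R}, L→{P}, T→{L}; union {K, L, M, P, R}; ε-closure = {H, K, L, M, P, R}.
Read 'a': H→{K, P}, K→{M, R}, L→{P}, M→{P, R, T}, P→{K}, R→{H}; now {H, K, M, P, R, T}.
Read 'c': H→{K, T}, K→{H, N}, M→{H}, P→∅, R→{H, R, S}, T→{R}; now {H, K, N, R, S, T}.
State T is in {H, K, N, R, S, T}.

Yes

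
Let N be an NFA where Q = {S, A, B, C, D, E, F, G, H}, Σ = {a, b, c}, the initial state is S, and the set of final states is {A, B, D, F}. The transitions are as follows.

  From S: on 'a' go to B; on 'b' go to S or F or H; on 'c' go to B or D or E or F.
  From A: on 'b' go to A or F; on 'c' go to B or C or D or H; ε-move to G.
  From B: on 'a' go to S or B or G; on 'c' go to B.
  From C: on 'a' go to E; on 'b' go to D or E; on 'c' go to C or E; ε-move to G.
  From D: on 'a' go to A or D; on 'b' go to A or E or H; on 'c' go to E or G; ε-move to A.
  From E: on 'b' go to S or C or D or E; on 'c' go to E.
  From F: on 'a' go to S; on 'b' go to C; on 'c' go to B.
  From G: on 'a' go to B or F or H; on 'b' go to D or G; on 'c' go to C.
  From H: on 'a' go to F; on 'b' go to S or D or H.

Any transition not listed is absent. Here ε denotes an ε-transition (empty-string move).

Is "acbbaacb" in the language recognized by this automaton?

Start in {S}.
Read 'a': {S} → {B}.
Read 'c': {B} → {B}.
Read 'b': {B} → ∅.
The set is empty and remains empty for the remaining 5 symbols.
The final set ∅ contains no accepting state.

No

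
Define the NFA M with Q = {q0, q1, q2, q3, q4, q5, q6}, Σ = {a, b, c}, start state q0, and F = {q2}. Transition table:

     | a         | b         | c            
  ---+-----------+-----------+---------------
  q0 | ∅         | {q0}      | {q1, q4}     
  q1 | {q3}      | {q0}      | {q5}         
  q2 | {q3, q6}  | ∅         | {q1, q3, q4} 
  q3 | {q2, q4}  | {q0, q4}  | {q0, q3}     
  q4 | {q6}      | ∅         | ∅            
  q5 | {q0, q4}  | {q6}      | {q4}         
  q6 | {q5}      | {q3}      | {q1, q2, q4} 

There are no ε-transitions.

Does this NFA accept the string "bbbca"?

Start in {q0}.
Read 'b': q0→{q0}; now {q0}.
Read 'b': q0→{q0}; now {q0}.
Read 'b': q0→{q0}; now {q0}.
Read 'c': q0→{q1, q4}; now {q1, q4}.
Read 'a': q1→{q3}, q4→{q6}; now {q3, q6}.
The final set {q3, q6} contains no accepting state.

No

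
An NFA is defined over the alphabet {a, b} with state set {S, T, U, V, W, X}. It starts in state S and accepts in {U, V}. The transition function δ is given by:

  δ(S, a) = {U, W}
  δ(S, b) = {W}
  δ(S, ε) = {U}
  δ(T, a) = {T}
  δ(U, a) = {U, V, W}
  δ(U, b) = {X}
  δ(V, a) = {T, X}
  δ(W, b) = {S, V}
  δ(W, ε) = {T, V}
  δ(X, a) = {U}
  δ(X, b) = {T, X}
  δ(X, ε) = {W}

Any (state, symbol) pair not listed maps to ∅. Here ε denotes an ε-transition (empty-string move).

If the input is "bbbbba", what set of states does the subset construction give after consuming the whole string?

{T, U, V, W, X}

Start: ε-closure({S}) = {S, U}.
Read 'b': {S, U} → {T, V, W, X}.
Read 'b': {T, V, W, X} → {S, T, U, V, W, X}.
Read 'b': {S, T, U, V, W, X} → {S, T, U, V, W, X}.
Read 'b': {S, T, U, V, W, X} → {S, T, U, V, W, X}.
Read 'b': {S, T, U, V, W, X} → {S, T, U, V, W, X}.
Read 'a': {S, T, U, V, W, X} → {T, U, V, W, X}.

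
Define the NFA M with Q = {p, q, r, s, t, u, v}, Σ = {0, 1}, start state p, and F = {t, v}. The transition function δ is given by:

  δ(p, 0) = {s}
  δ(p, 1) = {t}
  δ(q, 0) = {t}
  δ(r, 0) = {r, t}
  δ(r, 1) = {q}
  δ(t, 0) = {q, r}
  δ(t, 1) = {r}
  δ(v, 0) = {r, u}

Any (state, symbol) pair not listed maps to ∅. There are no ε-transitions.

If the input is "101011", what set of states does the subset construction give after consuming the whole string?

Start in {p}.
Read '1': p→{t}; now {t}.
Read '0': t→{q, r}; now {q, r}.
Read '1': q→∅, r→{q}; now {q}.
Read '0': q→{t}; now {t}.
Read '1': t→{r}; now {r}.
Read '1': r→{q}; now {q}.

{q}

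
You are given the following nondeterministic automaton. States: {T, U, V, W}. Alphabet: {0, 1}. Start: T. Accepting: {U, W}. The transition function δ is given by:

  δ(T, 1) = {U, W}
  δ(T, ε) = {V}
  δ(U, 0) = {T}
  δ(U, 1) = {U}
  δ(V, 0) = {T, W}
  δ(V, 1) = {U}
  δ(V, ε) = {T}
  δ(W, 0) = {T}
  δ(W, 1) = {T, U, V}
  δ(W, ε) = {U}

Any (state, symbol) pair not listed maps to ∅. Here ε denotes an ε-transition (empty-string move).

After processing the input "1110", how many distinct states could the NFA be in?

2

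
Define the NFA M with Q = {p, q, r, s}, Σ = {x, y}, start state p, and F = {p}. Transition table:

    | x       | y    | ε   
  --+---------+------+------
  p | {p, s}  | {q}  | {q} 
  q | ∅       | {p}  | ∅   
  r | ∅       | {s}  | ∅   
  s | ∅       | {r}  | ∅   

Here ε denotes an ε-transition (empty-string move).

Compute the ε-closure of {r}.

Begin with {r}.
No ε-moves leave this set, so the closure equals the set itself.

{r}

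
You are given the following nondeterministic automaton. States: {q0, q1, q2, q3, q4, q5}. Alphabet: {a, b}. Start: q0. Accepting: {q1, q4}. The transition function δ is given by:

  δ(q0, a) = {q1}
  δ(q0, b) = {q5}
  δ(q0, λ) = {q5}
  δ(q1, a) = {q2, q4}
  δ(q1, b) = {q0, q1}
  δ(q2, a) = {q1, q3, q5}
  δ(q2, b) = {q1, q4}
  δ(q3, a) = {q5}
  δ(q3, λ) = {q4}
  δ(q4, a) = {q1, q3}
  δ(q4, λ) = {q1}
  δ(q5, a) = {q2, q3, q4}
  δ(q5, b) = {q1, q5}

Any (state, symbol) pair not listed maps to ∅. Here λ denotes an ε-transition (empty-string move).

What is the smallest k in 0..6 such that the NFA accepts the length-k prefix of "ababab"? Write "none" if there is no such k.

Start: ε-closure({q0}) = {q0, q5}.
Read 'a': {q0, q5} → {q1, q2, q3, q4}.
None of the earlier sets intersect F, but {q1, q2, q3, q4} does.

1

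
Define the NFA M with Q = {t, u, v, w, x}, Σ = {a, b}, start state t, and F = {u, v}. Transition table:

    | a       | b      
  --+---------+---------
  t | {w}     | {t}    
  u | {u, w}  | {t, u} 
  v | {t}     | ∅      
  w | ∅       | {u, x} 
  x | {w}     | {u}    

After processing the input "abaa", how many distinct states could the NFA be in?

2

Start in {t}.
Read 'a': {t} → {w}.
Read 'b': {w} → {u, x}.
Read 'a': {u, x} → {u, w}.
Read 'a': {u, w} → {u, w}.
That set has 2 states.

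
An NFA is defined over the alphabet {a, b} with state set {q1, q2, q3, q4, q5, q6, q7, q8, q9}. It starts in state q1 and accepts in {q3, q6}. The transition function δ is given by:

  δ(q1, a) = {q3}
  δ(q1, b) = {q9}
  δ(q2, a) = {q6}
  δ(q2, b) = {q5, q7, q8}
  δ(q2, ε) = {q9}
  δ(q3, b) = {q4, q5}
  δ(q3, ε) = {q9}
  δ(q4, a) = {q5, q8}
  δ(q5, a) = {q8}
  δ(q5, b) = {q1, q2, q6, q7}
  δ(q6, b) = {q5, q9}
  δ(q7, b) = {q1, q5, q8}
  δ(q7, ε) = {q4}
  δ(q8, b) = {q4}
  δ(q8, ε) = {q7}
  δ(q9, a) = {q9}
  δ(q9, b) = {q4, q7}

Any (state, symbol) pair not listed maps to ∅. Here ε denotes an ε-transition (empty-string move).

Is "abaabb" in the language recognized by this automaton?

Yes

Start in {q1}.
Read 'a': {q1} → {q3, q9}.
Read 'b': {q3, q9} → {q4, q5, q7}.
Read 'a': {q4, q5, q7} → {q4, q5, q7, q8}.
Read 'a': {q4, q5, q7, q8} → {q4, q5, q7, q8}.
Read 'b': {q4, q5, q7, q8} → {q1, q2, q4, q5, q6, q7, q8, q9}.
Read 'b': {q1, q2, q4, q5, q6, q7, q8, q9} → {q1, q2, q4, q5, q6, q7, q8, q9}.
The final set {q1, q2, q4, q5, q6, q7, q8, q9} contains the accepting state q6.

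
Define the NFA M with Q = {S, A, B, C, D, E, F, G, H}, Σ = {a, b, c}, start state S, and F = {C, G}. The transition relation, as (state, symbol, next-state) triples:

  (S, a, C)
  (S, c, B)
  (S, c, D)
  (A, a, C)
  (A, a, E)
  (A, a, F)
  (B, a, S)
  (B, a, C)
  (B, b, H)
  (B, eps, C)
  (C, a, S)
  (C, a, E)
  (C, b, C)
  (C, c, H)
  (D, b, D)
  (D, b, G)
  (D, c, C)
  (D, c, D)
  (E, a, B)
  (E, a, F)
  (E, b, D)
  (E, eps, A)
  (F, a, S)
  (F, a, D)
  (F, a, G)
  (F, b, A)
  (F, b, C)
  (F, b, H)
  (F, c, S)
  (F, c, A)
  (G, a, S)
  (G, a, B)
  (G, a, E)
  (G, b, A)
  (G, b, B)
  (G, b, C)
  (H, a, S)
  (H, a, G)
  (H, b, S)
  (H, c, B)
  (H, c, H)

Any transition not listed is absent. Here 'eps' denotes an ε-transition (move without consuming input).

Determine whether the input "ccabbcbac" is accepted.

Start in {S}.
Read 'c': {S} → {B, C, D}.
Read 'c': {B, C, D} → {C, D, H}.
Read 'a': {C, D, H} → {S, A, E, G}.
Read 'b': {S, A, E, G} → {A, B, C, D}.
Read 'b': {A, B, C, D} → {C, D, G, H}.
Read 'c': {C, D, G, H} → {B, C, D, H}.
Read 'b': {B, C, D, H} → {S, C, D, G, H}.
Read 'a': {S, C, D, G, H} → {S, A, B, C, E, G}.
Read 'c': {S, A, B, C, E, G} → {B, C, D, H}.
The final set {B, C, D, H} contains the accepting state C.

Yes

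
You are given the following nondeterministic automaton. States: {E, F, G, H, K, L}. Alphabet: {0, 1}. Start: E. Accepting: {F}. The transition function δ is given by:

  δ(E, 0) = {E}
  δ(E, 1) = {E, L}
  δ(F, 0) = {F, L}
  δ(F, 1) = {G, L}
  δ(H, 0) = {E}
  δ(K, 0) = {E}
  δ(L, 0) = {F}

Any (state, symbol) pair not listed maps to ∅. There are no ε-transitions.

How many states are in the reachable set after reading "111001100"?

Start in {E}.
Read '1': E→{E, L}; now {E, L}.
Read '1': E→{E, L}, L→∅; now {E, L}.
Read '1': E→{E, L}, L→∅; now {E, L}.
Read '0': E→{E}, L→{F}; now {E, F}.
Read '0': E→{E}, F→{F, L}; now {E, F, L}.
Read '1': E→{E, L}, F→{G, L}, L→∅; now {E, G, L}.
Read '1': E→{E, L}, G→∅, L→∅; now {E, L}.
Read '0': E→{E}, L→{F}; now {E, F}.
Read '0': E→{E}, F→{F, L}; now {E, F, L}.
That set has 3 states.

3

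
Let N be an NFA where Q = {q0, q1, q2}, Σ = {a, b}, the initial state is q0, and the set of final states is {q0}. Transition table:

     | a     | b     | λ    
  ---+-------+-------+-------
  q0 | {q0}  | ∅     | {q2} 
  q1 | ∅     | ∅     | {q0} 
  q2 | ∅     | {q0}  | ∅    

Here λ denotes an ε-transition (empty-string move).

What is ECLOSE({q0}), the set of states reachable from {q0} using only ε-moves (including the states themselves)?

{q0, q2}

Begin with {q0}.
ε-move q0 → q2; add q2.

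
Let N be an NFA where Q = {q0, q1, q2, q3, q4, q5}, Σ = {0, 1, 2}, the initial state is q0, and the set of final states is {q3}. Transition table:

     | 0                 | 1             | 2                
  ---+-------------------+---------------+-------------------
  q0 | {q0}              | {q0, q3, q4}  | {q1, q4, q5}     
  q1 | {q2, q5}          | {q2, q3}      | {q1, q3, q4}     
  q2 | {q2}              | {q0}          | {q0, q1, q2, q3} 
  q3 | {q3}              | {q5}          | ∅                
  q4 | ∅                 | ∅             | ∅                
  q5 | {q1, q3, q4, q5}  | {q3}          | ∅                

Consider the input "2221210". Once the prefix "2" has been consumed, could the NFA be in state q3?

No

Start in {q0}.
Read '2': q0→{q1, q4, q5}; now {q1, q4, q5}.
State q3 is not in {q1, q4, q5}.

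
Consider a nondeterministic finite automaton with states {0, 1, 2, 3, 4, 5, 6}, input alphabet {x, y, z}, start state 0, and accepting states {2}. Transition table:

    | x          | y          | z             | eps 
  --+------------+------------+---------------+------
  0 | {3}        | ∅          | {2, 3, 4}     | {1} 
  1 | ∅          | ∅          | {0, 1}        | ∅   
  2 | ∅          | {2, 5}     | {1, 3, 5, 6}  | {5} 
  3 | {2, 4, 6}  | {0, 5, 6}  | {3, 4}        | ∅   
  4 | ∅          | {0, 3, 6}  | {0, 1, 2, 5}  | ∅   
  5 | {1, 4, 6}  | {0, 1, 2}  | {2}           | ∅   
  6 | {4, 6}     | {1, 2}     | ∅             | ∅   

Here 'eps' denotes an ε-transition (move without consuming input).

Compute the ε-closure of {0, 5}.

{0, 1, 5}

Begin with {0, 5}.
ε-move 0 → 1; add 1.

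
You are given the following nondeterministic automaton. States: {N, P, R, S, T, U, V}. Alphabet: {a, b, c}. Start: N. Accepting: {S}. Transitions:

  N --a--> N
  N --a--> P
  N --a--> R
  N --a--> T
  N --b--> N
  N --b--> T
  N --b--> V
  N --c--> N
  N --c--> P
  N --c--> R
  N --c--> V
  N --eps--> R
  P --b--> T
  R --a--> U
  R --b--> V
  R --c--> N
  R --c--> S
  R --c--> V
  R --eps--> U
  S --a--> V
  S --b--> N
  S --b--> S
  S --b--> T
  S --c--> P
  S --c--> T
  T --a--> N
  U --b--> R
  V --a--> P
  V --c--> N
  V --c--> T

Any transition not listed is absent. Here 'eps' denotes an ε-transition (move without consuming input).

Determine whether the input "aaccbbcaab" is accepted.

No

Start: ε-closure({N}) = {N, R, U}.
Read 'a': N→{N, P, R, T}, R→{U}, U→∅; now {N, P, R, T, U}.
Read 'a': N→{N, P, R, T}, P→∅, R→{U}, T→{N}, U→∅; now {N, P, R, T, U}.
Read 'c': N→{N, P, R, V}, P→∅, R→{N, S, V}, T→∅, U→∅; union {N, P, R, S, V}; ε-closure = {N, P, R, S, U, V}.
Read 'c': N→{N, P, R, V}, P→∅, R→{N, S, V}, S→{P, T}, U→∅, V→{N, T}; union {N, P, R, S, T, V}; ε-closure = {N, P, R, S, T, U, V}.
Read 'b': N→{N, T, V}, P→{T}, R→{V}, S→{N, S, T}, T→∅, U→{R}, V→∅; union {N, R, S, T, V}; ε-closure = {N, R, S, T, U, V}.
Read 'b': N→{N, T, V}, R→{V}, S→{N, S, T}, T→∅, U→{R}, V→∅; union {N, R, S, T, V}; ε-closure = {N, R, S, T, U, V}.
Read 'c': N→{N, P, R, V}, R→{N, S, V}, S→{P, T}, T→∅, U→∅, V→{N, T}; union {N, P, R, S, T, V}; ε-closure = {N, P, R, S, T, U, V}.
Read 'a': N→{N, P, R, T}, P→∅, R→{U}, S→{V}, T→{N}, U→∅, V→{P}; now {N, P, R, T, U, V}.
Read 'a': N→{N, P, R, T}, P→∅, R→{U}, T→{N}, U→∅, V→{P}; now {N, P, R, T, U}.
Read 'b': N→{N, T, V}, P→{T}, R→{V}, T→∅, U→{R}; union {N, R, T, V}; ε-closure = {N, R, T, U, V}.
The final set {N, R, T, U, V} contains no accepting state.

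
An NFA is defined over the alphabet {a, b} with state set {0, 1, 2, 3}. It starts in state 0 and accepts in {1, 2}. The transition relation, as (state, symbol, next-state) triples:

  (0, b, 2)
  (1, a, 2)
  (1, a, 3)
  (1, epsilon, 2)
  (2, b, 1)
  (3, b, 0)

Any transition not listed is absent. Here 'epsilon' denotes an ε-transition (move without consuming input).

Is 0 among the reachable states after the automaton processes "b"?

No

Start in {0}.
Read 'b': {0} → {2}.
State 0 is not in {2}.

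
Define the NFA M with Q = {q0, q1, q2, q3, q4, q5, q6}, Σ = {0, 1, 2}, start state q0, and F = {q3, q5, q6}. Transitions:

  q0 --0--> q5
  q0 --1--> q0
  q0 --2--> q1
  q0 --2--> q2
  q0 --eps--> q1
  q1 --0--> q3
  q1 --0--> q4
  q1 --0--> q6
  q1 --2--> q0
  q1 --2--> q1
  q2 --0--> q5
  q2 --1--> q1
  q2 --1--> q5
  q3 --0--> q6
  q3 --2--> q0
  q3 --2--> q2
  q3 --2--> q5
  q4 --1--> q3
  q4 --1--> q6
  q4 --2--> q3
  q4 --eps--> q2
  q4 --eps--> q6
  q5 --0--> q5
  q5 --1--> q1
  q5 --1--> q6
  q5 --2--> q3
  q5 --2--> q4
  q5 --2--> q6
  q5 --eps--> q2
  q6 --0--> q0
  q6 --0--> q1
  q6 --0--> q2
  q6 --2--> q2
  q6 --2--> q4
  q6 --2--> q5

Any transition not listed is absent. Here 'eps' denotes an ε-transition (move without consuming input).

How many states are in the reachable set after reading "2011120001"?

Start: ε-closure({q0}) = {q0, q1}.
Read '2': {q0, q1} → {q0, q1, q2}.
Read '0': {q0, q1, q2} → {q2, q3, q4, q5, q6}.
Read '1': {q2, q3, q4, q5, q6} → {q1, q2, q3, q5, q6}.
Read '1': {q1, q2, q3, q5, q6} → {q1, q2, q5, q6}.
Read '1': {q1, q2, q5, q6} → {q1, q2, q5, q6}.
Read '2': {q1, q2, q5, q6} → {q0, q1, q2, q3, q4, q5, q6}.
Read '0': {q0, q1, q2, q3, q4, q5, q6} → {q0, q1, q2, q3, q4, q5, q6}.
Read '0': {q0, q1, q2, q3, q4, q5, q6} → {q0, q1, q2, q3, q4, q5, q6}.
Read '0': {q0, q1, q2, q3, q4, q5, q6} → {q0, q1, q2, q3, q4, q5, q6}.
Read '1': {q0, q1, q2, q3, q4, q5, q6} → {q0, q1, q2, q3, q5, q6}.
That set has 6 states.

6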